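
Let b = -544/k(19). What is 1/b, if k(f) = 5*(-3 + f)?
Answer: -5/34 ≈ -0.14706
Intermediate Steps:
k(f) = -15 + 5*f
b = -34/5 (b = -544/(-15 + 5*19) = -544/(-15 + 95) = -544/80 = -544*1/80 = -34/5 ≈ -6.8000)
1/b = 1/(-34/5) = -5/34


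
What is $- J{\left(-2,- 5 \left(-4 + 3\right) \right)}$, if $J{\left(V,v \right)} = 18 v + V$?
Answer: $-88$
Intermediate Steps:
$J{\left(V,v \right)} = V + 18 v$
$- J{\left(-2,- 5 \left(-4 + 3\right) \right)} = - (-2 + 18 \left(- 5 \left(-4 + 3\right)\right)) = - (-2 + 18 \left(\left(-5\right) \left(-1\right)\right)) = - (-2 + 18 \cdot 5) = - (-2 + 90) = \left(-1\right) 88 = -88$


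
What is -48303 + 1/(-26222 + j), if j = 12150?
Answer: -679719817/14072 ≈ -48303.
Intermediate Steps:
-48303 + 1/(-26222 + j) = -48303 + 1/(-26222 + 12150) = -48303 + 1/(-14072) = -48303 - 1/14072 = -679719817/14072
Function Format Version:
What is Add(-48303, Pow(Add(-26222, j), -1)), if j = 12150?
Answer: Rational(-679719817, 14072) ≈ -48303.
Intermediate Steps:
Add(-48303, Pow(Add(-26222, j), -1)) = Add(-48303, Pow(Add(-26222, 12150), -1)) = Add(-48303, Pow(-14072, -1)) = Add(-48303, Rational(-1, 14072)) = Rational(-679719817, 14072)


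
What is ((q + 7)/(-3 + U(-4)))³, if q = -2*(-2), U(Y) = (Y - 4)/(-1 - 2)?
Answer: -35937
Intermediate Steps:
U(Y) = 4/3 - Y/3 (U(Y) = (-4 + Y)/(-3) = (-4 + Y)*(-⅓) = 4/3 - Y/3)
q = 4
((q + 7)/(-3 + U(-4)))³ = ((4 + 7)/(-3 + (4/3 - ⅓*(-4))))³ = (11/(-3 + (4/3 + 4/3)))³ = (11/(-3 + 8/3))³ = (11/(-⅓))³ = (11*(-3))³ = (-33)³ = -35937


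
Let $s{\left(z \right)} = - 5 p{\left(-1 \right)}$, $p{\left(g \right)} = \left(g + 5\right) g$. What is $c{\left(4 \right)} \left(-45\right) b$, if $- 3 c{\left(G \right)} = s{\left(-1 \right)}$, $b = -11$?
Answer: $-3300$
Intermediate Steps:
$p{\left(g \right)} = g \left(5 + g\right)$ ($p{\left(g \right)} = \left(5 + g\right) g = g \left(5 + g\right)$)
$s{\left(z \right)} = 20$ ($s{\left(z \right)} = - 5 \left(- (5 - 1)\right) = - 5 \left(\left(-1\right) 4\right) = \left(-5\right) \left(-4\right) = 20$)
$c{\left(G \right)} = - \frac{20}{3}$ ($c{\left(G \right)} = \left(- \frac{1}{3}\right) 20 = - \frac{20}{3}$)
$c{\left(4 \right)} \left(-45\right) b = \left(- \frac{20}{3}\right) \left(-45\right) \left(-11\right) = 300 \left(-11\right) = -3300$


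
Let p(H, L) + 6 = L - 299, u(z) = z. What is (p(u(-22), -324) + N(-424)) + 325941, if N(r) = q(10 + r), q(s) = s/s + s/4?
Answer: 650419/2 ≈ 3.2521e+5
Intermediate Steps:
p(H, L) = -305 + L (p(H, L) = -6 + (L - 299) = -6 + (-299 + L) = -305 + L)
q(s) = 1 + s/4 (q(s) = 1 + s*(¼) = 1 + s/4)
N(r) = 7/2 + r/4 (N(r) = 1 + (10 + r)/4 = 1 + (5/2 + r/4) = 7/2 + r/4)
(p(u(-22), -324) + N(-424)) + 325941 = ((-305 - 324) + (7/2 + (¼)*(-424))) + 325941 = (-629 + (7/2 - 106)) + 325941 = (-629 - 205/2) + 325941 = -1463/2 + 325941 = 650419/2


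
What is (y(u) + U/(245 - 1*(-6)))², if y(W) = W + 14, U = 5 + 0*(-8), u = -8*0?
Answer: 12383361/63001 ≈ 196.56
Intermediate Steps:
u = 0
U = 5 (U = 5 + 0 = 5)
y(W) = 14 + W
(y(u) + U/(245 - 1*(-6)))² = ((14 + 0) + 5/(245 - 1*(-6)))² = (14 + 5/(245 + 6))² = (14 + 5/251)² = (3519/251)² = 12383361/63001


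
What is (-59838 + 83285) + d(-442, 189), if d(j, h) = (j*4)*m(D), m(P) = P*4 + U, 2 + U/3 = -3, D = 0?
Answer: 49967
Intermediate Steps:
U = -15 (U = -6 + 3*(-3) = -6 - 9 = -15)
m(P) = -15 + 4*P (m(P) = P*4 - 15 = 4*P - 15 = -15 + 4*P)
d(j, h) = -60*j (d(j, h) = (j*4)*(-15 + 4*0) = (4*j)*(-15 + 0) = (4*j)*(-15) = -60*j)
(-59838 + 83285) + d(-442, 189) = (-59838 + 83285) - 60*(-442) = 23447 + 26520 = 49967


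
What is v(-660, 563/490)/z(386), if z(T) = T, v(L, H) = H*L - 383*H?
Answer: -83887/27020 ≈ -3.1046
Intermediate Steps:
v(L, H) = -383*H + H*L
v(-660, 563/490)/z(386) = ((563/490)*(-383 - 660))/386 = ((563*(1/490))*(-1043))*(1/386) = ((563/490)*(-1043))*(1/386) = -83887/70*1/386 = -83887/27020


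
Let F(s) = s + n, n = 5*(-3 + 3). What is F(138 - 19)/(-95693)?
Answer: -7/5629 ≈ -0.0012436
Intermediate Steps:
n = 0 (n = 5*0 = 0)
F(s) = s (F(s) = s + 0 = s)
F(138 - 19)/(-95693) = (138 - 19)/(-95693) = 119*(-1/95693) = -7/5629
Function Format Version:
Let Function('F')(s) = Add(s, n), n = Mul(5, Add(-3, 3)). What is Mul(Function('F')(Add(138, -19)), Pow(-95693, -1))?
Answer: Rational(-7, 5629) ≈ -0.0012436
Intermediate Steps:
n = 0 (n = Mul(5, 0) = 0)
Function('F')(s) = s (Function('F')(s) = Add(s, 0) = s)
Mul(Function('F')(Add(138, -19)), Pow(-95693, -1)) = Mul(Add(138, -19), Pow(-95693, -1)) = Mul(119, Rational(-1, 95693)) = Rational(-7, 5629)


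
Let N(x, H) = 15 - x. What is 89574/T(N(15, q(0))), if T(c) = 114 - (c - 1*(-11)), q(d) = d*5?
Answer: 89574/103 ≈ 869.65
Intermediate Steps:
q(d) = 5*d
T(c) = 103 - c (T(c) = 114 - (c + 11) = 114 - (11 + c) = 114 + (-11 - c) = 103 - c)
89574/T(N(15, q(0))) = 89574/(103 - (15 - 1*15)) = 89574/(103 - (15 - 15)) = 89574/(103 - 1*0) = 89574/(103 + 0) = 89574/103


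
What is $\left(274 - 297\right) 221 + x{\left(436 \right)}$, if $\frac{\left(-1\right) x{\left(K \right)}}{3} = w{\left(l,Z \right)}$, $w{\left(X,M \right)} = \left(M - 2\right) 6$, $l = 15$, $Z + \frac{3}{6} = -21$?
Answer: $-4660$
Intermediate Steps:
$Z = - \frac{43}{2}$ ($Z = - \frac{1}{2} - 21 = - \frac{43}{2} \approx -21.5$)
$w{\left(X,M \right)} = -12 + 6 M$ ($w{\left(X,M \right)} = \left(-2 + M\right) 6 = -12 + 6 M$)
$x{\left(K \right)} = 423$ ($x{\left(K \right)} = - 3 \left(-12 + 6 \left(- \frac{43}{2}\right)\right) = - 3 \left(-12 - 129\right) = \left(-3\right) \left(-141\right) = 423$)
$\left(274 - 297\right) 221 + x{\left(436 \right)} = \left(274 - 297\right) 221 + 423 = \left(-23\right) 221 + 423 = -5083 + 423 = -4660$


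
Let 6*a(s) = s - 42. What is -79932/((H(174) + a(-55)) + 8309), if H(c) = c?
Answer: -479592/50801 ≈ -9.4406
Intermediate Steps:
a(s) = -7 + s/6 (a(s) = (s - 42)/6 = (-42 + s)/6 = -7 + s/6)
-79932/((H(174) + a(-55)) + 8309) = -79932/((174 + (-7 + (1/6)*(-55))) + 8309) = -79932/((174 + (-7 - 55/6)) + 8309) = -79932/((174 - 97/6) + 8309) = -79932/(947/6 + 8309) = -79932/50801/6 = -79932*6/50801 = -479592/50801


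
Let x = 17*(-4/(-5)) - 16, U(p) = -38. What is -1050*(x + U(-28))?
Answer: 42420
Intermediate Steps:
x = -12/5 (x = 17*(-4*(-⅕)) - 16 = 17*(⅘) - 16 = 68/5 - 16 = -12/5 ≈ -2.4000)
-1050*(x + U(-28)) = -1050*(-12/5 - 38) = -1050*(-202/5) = 42420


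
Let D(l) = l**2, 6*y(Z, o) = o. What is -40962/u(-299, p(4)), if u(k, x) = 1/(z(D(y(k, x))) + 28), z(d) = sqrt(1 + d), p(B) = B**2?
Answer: -1146936 - 13654*sqrt(73) ≈ -1.2636e+6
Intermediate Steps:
y(Z, o) = o/6
u(k, x) = 1/(28 + sqrt(1 + x**2/36)) (u(k, x) = 1/(sqrt(1 + (x/6)**2) + 28) = 1/(sqrt(1 + x**2/36) + 28) = 1/(28 + sqrt(1 + x**2/36)))
-40962/u(-299, p(4)) = -(1146936 + 6827*sqrt(36 + (4**2)**2)) = -(1146936 + 6827*sqrt(36 + 16**2)) = -(1146936 + 6827*sqrt(36 + 256)) = -(1146936 + 13654*sqrt(73)) = -40962*(28 + sqrt(73)/3) = -1146936 - 13654*sqrt(73)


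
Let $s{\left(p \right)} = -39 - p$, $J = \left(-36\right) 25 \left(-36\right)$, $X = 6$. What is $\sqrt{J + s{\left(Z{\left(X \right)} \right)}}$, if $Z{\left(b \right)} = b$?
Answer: $3 \sqrt{3595} \approx 179.88$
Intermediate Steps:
$J = 32400$ ($J = \left(-900\right) \left(-36\right) = 32400$)
$\sqrt{J + s{\left(Z{\left(X \right)} \right)}} = \sqrt{32400 - 45} = \sqrt{32355} = 3 \sqrt{3595}$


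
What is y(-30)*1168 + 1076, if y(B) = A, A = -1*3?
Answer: -2428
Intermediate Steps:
A = -3
y(B) = -3
y(-30)*1168 + 1076 = -3*1168 + 1076 = -3504 + 1076 = -2428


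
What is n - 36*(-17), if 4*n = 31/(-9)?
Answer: 22001/36 ≈ 611.14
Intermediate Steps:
n = -31/36 (n = (31/(-9))/4 = (31*(-⅑))/4 = (¼)*(-31/9) = -31/36 ≈ -0.86111)
n - 36*(-17) = -31/36 - 36*(-17) = -31/36 + 612 = 22001/36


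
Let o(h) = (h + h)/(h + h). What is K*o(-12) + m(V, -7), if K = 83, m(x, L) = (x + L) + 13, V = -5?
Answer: 84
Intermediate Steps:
m(x, L) = 13 + L + x (m(x, L) = (L + x) + 13 = 13 + L + x)
o(h) = 1 (o(h) = (2*h)/((2*h)) = (2*h)*(1/(2*h)) = 1)
K*o(-12) + m(V, -7) = 83*1 + (13 - 7 - 5) = 83 + 1 = 84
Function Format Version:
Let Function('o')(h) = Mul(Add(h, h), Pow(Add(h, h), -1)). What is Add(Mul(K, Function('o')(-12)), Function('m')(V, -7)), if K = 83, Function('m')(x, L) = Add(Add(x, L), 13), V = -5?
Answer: 84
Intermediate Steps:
Function('m')(x, L) = Add(13, L, x) (Function('m')(x, L) = Add(Add(L, x), 13) = Add(13, L, x))
Function('o')(h) = 1 (Function('o')(h) = Mul(Mul(2, h), Pow(Mul(2, h), -1)) = Mul(Mul(2, h), Mul(Rational(1, 2), Pow(h, -1))) = 1)
Add(Mul(K, Function('o')(-12)), Function('m')(V, -7)) = Add(Mul(83, 1), Add(13, -7, -5)) = Add(83, 1) = 84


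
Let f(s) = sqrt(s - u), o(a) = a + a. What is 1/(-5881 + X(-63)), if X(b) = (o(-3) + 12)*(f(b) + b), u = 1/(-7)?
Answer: -3983/24931037 - 12*I*sqrt(770)/274241407 ≈ -0.00015976 - 1.2142e-6*I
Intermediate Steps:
u = -1/7 ≈ -0.14286
o(a) = 2*a
f(s) = sqrt(1/7 + s) (f(s) = sqrt(s - 1*(-1/7)) = sqrt(s + 1/7) = sqrt(1/7 + s))
X(b) = 6*b + 6*sqrt(7 + 49*b)/7 (X(b) = (2*(-3) + 12)*(sqrt(7 + 49*b)/7 + b) = (-6 + 12)*(b + sqrt(7 + 49*b)/7) = 6*(b + sqrt(7 + 49*b)/7) = 6*b + 6*sqrt(7 + 49*b)/7)
1/(-5881 + X(-63)) = 1/(-5881 + (6*(-63) + 6*sqrt(7 + 49*(-63))/7)) = 1/(-5881 + (-378 + 6*sqrt(7 - 3087)/7)) = 1/(-5881 + (-378 + 6*sqrt(-3080)/7)) = 1/(-5881 + (-378 + 6*(2*I*sqrt(770))/7)) = 1/(-5881 + (-378 + 12*I*sqrt(770)/7)) = 1/(-6259 + 12*I*sqrt(770)/7)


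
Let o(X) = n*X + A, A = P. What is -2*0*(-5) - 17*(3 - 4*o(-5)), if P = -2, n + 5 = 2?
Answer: 833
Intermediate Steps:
n = -3 (n = -5 + 2 = -3)
A = -2
o(X) = -2 - 3*X (o(X) = -3*X - 2 = -2 - 3*X)
-2*0*(-5) - 17*(3 - 4*o(-5)) = -2*0*(-5) - 17*(3 - 4*(-2 - 3*(-5))) = 0*(-5) - 17*(3 - 4*(-2 + 15)) = 0 - 17*(3 - 4*13) = 0 - 17*(3 - 52) = 0 - 17*(-49) = 0 + 833 = 833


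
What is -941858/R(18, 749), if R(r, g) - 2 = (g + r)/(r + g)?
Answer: -941858/3 ≈ -3.1395e+5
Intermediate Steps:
R(r, g) = 3 (R(r, g) = 2 + (g + r)/(r + g) = 2 + (g + r)/(g + r) = 2 + 1 = 3)
-941858/R(18, 749) = -941858/3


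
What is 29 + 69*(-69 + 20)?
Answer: -3352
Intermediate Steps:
29 + 69*(-69 + 20) = 29 + 69*(-49) = 29 - 3381 = -3352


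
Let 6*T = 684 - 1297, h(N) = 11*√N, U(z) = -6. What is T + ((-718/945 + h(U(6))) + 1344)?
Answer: 2345629/1890 + 11*I*√6 ≈ 1241.1 + 26.944*I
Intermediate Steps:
T = -613/6 (T = (684 - 1297)/6 = (⅙)*(-613) = -613/6 ≈ -102.17)
T + ((-718/945 + h(U(6))) + 1344) = -613/6 + ((-718/945 + 11*√(-6)) + 1344) = -613/6 + ((-718*1/945 + 11*(I*√6)) + 1344) = -613/6 + ((-718/945 + 11*I*√6) + 1344) = -613/6 + (1269362/945 + 11*I*√6) = 2345629/1890 + 11*I*√6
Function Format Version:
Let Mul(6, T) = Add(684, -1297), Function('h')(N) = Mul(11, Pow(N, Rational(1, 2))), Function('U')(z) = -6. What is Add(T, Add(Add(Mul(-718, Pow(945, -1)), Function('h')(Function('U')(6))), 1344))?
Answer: Add(Rational(2345629, 1890), Mul(11, I, Pow(6, Rational(1, 2)))) ≈ Add(1241.1, Mul(26.944, I))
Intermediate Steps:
T = Rational(-613, 6) (T = Mul(Rational(1, 6), Add(684, -1297)) = Mul(Rational(1, 6), -613) = Rational(-613, 6) ≈ -102.17)
Add(T, Add(Add(Mul(-718, Pow(945, -1)), Function('h')(Function('U')(6))), 1344)) = Add(Rational(-613, 6), Add(Add(Mul(-718, Pow(945, -1)), Mul(11, Pow(-6, Rational(1, 2)))), 1344)) = Add(Rational(-613, 6), Add(Add(Mul(-718, Rational(1, 945)), Mul(11, Mul(I, Pow(6, Rational(1, 2))))), 1344)) = Add(Rational(-613, 6), Add(Add(Rational(-718, 945), Mul(11, I, Pow(6, Rational(1, 2)))), 1344)) = Add(Rational(-613, 6), Add(Rational(1269362, 945), Mul(11, I, Pow(6, Rational(1, 2))))) = Add(Rational(2345629, 1890), Mul(11, I, Pow(6, Rational(1, 2))))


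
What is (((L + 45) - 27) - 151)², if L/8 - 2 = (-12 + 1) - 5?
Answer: 60025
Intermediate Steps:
L = -112 (L = 16 + 8*((-12 + 1) - 5) = 16 + 8*(-11 - 5) = 16 + 8*(-16) = 16 - 128 = -112)
(((L + 45) - 27) - 151)² = (((-112 + 45) - 27) - 151)² = ((-67 - 27) - 151)² = (-94 - 151)² = (-245)² = 60025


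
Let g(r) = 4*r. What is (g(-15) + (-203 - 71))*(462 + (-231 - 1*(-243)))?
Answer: -158316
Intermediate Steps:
(g(-15) + (-203 - 71))*(462 + (-231 - 1*(-243))) = (4*(-15) + (-203 - 71))*(462 + (-231 - 1*(-243))) = (-60 - 274)*(462 + (-231 + 243)) = -334*(462 + 12) = -334*474 = -158316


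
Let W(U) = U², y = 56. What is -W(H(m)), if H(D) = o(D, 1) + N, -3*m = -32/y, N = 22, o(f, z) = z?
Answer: -529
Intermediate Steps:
m = 4/21 (m = -(-32)/(3*56) = -⅓*(-4/7) = 4/21 ≈ 0.19048)
H(D) = 23 (H(D) = 1 + 22 = 23)
-W(H(m)) = -1*23² = -1*529 = -529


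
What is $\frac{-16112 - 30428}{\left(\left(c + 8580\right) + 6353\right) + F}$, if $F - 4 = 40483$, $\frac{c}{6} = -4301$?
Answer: $- \frac{1790}{1139} \approx -1.5716$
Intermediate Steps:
$c = -25806$ ($c = 6 \left(-4301\right) = -25806$)
$F = 40487$ ($F = 4 + 40483 = 40487$)
$\frac{-16112 - 30428}{\left(\left(c + 8580\right) + 6353\right) + F} = \frac{-16112 - 30428}{\left(\left(-25806 + 8580\right) + 6353\right) + 40487} = - \frac{46540}{\left(-17226 + 6353\right) + 40487} = - \frac{46540}{-10873 + 40487} = - \frac{46540}{29614} = \left(-46540\right) \frac{1}{29614} = - \frac{1790}{1139}$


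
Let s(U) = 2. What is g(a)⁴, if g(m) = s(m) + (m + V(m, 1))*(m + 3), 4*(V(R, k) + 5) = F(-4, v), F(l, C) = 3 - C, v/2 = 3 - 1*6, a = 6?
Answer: 244140625/256 ≈ 9.5367e+5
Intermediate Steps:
v = -6 (v = 2*(3 - 1*6) = 2*(3 - 6) = 2*(-3) = -6)
V(R, k) = -11/4 (V(R, k) = -5 + (3 - 1*(-6))/4 = -5 + (3 + 6)/4 = -5 + (¼)*9 = -5 + 9/4 = -11/4)
g(m) = 2 + (3 + m)*(-11/4 + m) (g(m) = 2 + (m - 11/4)*(m + 3) = 2 + (-11/4 + m)*(3 + m) = 2 + (3 + m)*(-11/4 + m))
g(a)⁴ = (-25/4 + 6² + (¼)*6)⁴ = (-25/4 + 36 + 3/2)⁴ = (125/4)⁴ = 244140625/256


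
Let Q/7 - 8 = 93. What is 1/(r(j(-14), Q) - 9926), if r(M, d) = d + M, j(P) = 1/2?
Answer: -2/18437 ≈ -0.00010848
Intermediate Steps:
j(P) = 1/2
Q = 707 (Q = 56 + 7*93 = 56 + 651 = 707)
r(M, d) = M + d
1/(r(j(-14), Q) - 9926) = 1/((1/2 + 707) - 9926) = 1/(1415/2 - 9926) = 1/(-18437/2) = -2/18437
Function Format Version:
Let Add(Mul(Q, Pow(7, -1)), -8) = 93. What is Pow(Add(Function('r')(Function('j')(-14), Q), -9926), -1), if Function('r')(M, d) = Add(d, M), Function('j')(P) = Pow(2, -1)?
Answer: Rational(-2, 18437) ≈ -0.00010848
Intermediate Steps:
Function('j')(P) = Rational(1, 2)
Q = 707 (Q = Add(56, Mul(7, 93)) = Add(56, 651) = 707)
Function('r')(M, d) = Add(M, d)
Pow(Add(Function('r')(Function('j')(-14), Q), -9926), -1) = Pow(Add(Add(Rational(1, 2), 707), -9926), -1) = Pow(Add(Rational(1415, 2), -9926), -1) = Pow(Rational(-18437, 2), -1) = Rational(-2, 18437)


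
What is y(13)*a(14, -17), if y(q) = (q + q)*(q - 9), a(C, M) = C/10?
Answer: 728/5 ≈ 145.60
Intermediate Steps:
a(C, M) = C/10 (a(C, M) = C*(⅒) = C/10)
y(q) = 2*q*(-9 + q) (y(q) = (2*q)*(-9 + q) = 2*q*(-9 + q))
y(13)*a(14, -17) = (2*13*(-9 + 13))*((⅒)*14) = (2*13*4)*(7/5) = 104*(7/5) = 728/5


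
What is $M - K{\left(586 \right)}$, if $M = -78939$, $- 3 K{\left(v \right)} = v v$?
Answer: $\frac{106579}{3} \approx 35526.0$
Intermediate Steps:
$K{\left(v \right)} = - \frac{v^{2}}{3}$ ($K{\left(v \right)} = - \frac{v v}{3} = - \frac{v^{2}}{3}$)
$M - K{\left(586 \right)} = -78939 - - \frac{586^{2}}{3} = -78939 - \left(- \frac{1}{3}\right) 343396 = -78939 - - \frac{343396}{3} = -78939 + \frac{343396}{3} = \frac{106579}{3}$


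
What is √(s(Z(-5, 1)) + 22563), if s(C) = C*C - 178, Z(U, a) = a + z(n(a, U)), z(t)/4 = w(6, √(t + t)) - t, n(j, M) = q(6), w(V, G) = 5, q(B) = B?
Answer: √22394 ≈ 149.65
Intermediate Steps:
n(j, M) = 6
z(t) = 20 - 4*t (z(t) = 4*(5 - t) = 20 - 4*t)
Z(U, a) = -4 + a (Z(U, a) = a + (20 - 4*6) = a + (20 - 24) = a - 4 = -4 + a)
s(C) = -178 + C² (s(C) = C² - 178 = -178 + C²)
√(s(Z(-5, 1)) + 22563) = √((-178 + (-4 + 1)²) + 22563) = √((-178 + (-3)²) + 22563) = √((-178 + 9) + 22563) = √(-169 + 22563) = √22394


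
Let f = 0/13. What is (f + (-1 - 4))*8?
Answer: -40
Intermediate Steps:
f = 0 (f = 0*(1/13) = 0)
(f + (-1 - 4))*8 = (0 + (-1 - 4))*8 = (0 - 5)*8 = -5*8 = -40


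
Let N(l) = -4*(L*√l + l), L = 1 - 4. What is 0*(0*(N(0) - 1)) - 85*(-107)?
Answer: 9095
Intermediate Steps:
L = -3
N(l) = -4*l + 12*√l (N(l) = -4*(-3*√l + l) = -4*(l - 3*√l) = -4*l + 12*√l)
0*(0*(N(0) - 1)) - 85*(-107) = 0*(0*((-4*0 + 12*√0) - 1)) - 85*(-107) = 0*(0*((0 + 12*0) - 1)) + 9095 = 0*(0*((0 + 0) - 1)) + 9095 = 0*(0*(0 - 1)) + 9095 = 0*(0*(-1)) + 9095 = 0*0 + 9095 = 0 + 9095 = 9095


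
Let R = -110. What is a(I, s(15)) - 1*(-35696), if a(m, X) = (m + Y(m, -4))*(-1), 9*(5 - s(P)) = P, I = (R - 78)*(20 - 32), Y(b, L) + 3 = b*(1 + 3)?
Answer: 24419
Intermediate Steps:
Y(b, L) = -3 + 4*b (Y(b, L) = -3 + b*(1 + 3) = -3 + b*4 = -3 + 4*b)
I = 2256 (I = (-110 - 78)*(20 - 32) = -188*(-12) = 2256)
s(P) = 5 - P/9
a(m, X) = 3 - 5*m (a(m, X) = (m + (-3 + 4*m))*(-1) = (-3 + 5*m)*(-1) = 3 - 5*m)
a(I, s(15)) - 1*(-35696) = (3 - 5*2256) - 1*(-35696) = (3 - 11280) + 35696 = -11277 + 35696 = 24419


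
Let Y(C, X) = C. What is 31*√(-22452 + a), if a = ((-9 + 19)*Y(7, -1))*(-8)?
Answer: 62*I*√5753 ≈ 4702.6*I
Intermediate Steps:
a = -560 (a = ((-9 + 19)*7)*(-8) = (10*7)*(-8) = 70*(-8) = -560)
31*√(-22452 + a) = 31*√(-22452 - 560) = 31*√(-23012) = 31*(2*I*√5753) = 62*I*√5753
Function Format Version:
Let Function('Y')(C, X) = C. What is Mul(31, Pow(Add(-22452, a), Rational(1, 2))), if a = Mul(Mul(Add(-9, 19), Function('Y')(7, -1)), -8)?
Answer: Mul(62, I, Pow(5753, Rational(1, 2))) ≈ Mul(4702.6, I)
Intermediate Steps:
a = -560 (a = Mul(Mul(Add(-9, 19), 7), -8) = Mul(Mul(10, 7), -8) = Mul(70, -8) = -560)
Mul(31, Pow(Add(-22452, a), Rational(1, 2))) = Mul(31, Pow(Add(-22452, -560), Rational(1, 2))) = Mul(31, Pow(-23012, Rational(1, 2))) = Mul(31, Mul(2, I, Pow(5753, Rational(1, 2)))) = Mul(62, I, Pow(5753, Rational(1, 2)))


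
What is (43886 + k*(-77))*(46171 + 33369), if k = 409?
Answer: 985739220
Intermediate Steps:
(43886 + k*(-77))*(46171 + 33369) = (43886 + 409*(-77))*(46171 + 33369) = (43886 - 31493)*79540 = 12393*79540 = 985739220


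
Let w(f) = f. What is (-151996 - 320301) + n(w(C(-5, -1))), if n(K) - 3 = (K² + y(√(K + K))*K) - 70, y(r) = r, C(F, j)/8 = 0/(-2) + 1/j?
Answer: -472300 - 32*I ≈ -4.723e+5 - 32.0*I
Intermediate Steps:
C(F, j) = 8/j (C(F, j) = 8*(0/(-2) + 1/j) = 8*(0*(-½) + 1/j) = 8*(0 + 1/j) = 8/j)
n(K) = -67 + K² + √2*K^(3/2) (n(K) = 3 + ((K² + √(K + K)*K) - 70) = 3 + ((K² + √(2*K)*K) - 70) = 3 + ((K² + (√2*√K)*K) - 70) = 3 + ((K² + √2*K^(3/2)) - 70) = 3 + (-70 + K² + √2*K^(3/2)) = -67 + K² + √2*K^(3/2))
(-151996 - 320301) + n(w(C(-5, -1))) = (-151996 - 320301) + (-67 + (8/(-1))² + √2*(8/(-1))^(3/2)) = -472297 + (-67 + (8*(-1))² + √2*(8*(-1))^(3/2)) = -472297 + (-67 + (-8)² + √2*(-8)^(3/2)) = -472297 + (-67 + 64 + √2*(-16*I*√2)) = -472297 + (-67 + 64 - 32*I) = -472297 + (-3 - 32*I) = -472300 - 32*I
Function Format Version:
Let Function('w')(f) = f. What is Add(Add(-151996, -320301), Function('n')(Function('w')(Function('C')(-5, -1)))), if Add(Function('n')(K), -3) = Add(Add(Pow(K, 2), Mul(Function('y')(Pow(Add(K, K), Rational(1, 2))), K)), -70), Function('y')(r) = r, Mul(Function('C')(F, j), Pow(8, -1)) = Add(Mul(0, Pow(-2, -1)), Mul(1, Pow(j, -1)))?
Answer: Add(-472300, Mul(-32, I)) ≈ Add(-4.7230e+5, Mul(-32.000, I))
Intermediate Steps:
Function('C')(F, j) = Mul(8, Pow(j, -1)) (Function('C')(F, j) = Mul(8, Add(Mul(0, Pow(-2, -1)), Mul(1, Pow(j, -1)))) = Mul(8, Add(Mul(0, Rational(-1, 2)), Pow(j, -1))) = Mul(8, Add(0, Pow(j, -1))) = Mul(8, Pow(j, -1)))
Function('n')(K) = Add(-67, Pow(K, 2), Mul(Pow(2, Rational(1, 2)), Pow(K, Rational(3, 2)))) (Function('n')(K) = Add(3, Add(Add(Pow(K, 2), Mul(Pow(Add(K, K), Rational(1, 2)), K)), -70)) = Add(3, Add(Add(Pow(K, 2), Mul(Pow(Mul(2, K), Rational(1, 2)), K)), -70)) = Add(3, Add(Add(Pow(K, 2), Mul(Mul(Pow(2, Rational(1, 2)), Pow(K, Rational(1, 2))), K)), -70)) = Add(3, Add(Add(Pow(K, 2), Mul(Pow(2, Rational(1, 2)), Pow(K, Rational(3, 2)))), -70)) = Add(3, Add(-70, Pow(K, 2), Mul(Pow(2, Rational(1, 2)), Pow(K, Rational(3, 2))))) = Add(-67, Pow(K, 2), Mul(Pow(2, Rational(1, 2)), Pow(K, Rational(3, 2)))))
Add(Add(-151996, -320301), Function('n')(Function('w')(Function('C')(-5, -1)))) = Add(Add(-151996, -320301), Add(-67, Pow(Mul(8, Pow(-1, -1)), 2), Mul(Pow(2, Rational(1, 2)), Pow(Mul(8, Pow(-1, -1)), Rational(3, 2))))) = Add(-472297, Add(-67, Pow(Mul(8, -1), 2), Mul(Pow(2, Rational(1, 2)), Pow(Mul(8, -1), Rational(3, 2))))) = Add(-472297, Add(-67, Pow(-8, 2), Mul(Pow(2, Rational(1, 2)), Pow(-8, Rational(3, 2))))) = Add(-472297, Add(-67, 64, Mul(Pow(2, Rational(1, 2)), Mul(-16, I, Pow(2, Rational(1, 2)))))) = Add(-472297, Add(-67, 64, Mul(-32, I))) = Add(-472297, Add(-3, Mul(-32, I))) = Add(-472300, Mul(-32, I))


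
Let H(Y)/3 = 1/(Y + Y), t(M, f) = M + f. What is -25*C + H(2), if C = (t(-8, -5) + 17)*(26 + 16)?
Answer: -16797/4 ≈ -4199.3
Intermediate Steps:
H(Y) = 3/(2*Y) (H(Y) = 3/(Y + Y) = 3/((2*Y)) = 3*(1/(2*Y)) = 3/(2*Y))
C = 168 (C = ((-8 - 5) + 17)*(26 + 16) = (-13 + 17)*42 = 4*42 = 168)
-25*C + H(2) = -25*168 + (3/2)/2 = -4200 + (3/2)*(½) = -4200 + ¾ = -16797/4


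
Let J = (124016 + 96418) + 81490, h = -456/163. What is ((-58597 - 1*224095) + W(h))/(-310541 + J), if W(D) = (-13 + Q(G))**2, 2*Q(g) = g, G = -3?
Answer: 1129927/34468 ≈ 32.782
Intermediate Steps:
Q(g) = g/2
h = -456/163 (h = -456*1/163 = -456/163 ≈ -2.7975)
W(D) = 841/4 (W(D) = (-13 + (1/2)*(-3))**2 = (-13 - 3/2)**2 = (-29/2)**2 = 841/4)
J = 301924 (J = 220434 + 81490 = 301924)
((-58597 - 1*224095) + W(h))/(-310541 + J) = ((-58597 - 1*224095) + 841/4)/(-310541 + 301924) = ((-58597 - 224095) + 841/4)/(-8617) = (-282692 + 841/4)*(-1/8617) = -1129927/4*(-1/8617) = 1129927/34468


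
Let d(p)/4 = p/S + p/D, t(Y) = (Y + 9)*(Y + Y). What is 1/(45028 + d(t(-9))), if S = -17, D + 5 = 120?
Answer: 1/45028 ≈ 2.2208e-5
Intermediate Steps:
D = 115 (D = -5 + 120 = 115)
t(Y) = 2*Y*(9 + Y) (t(Y) = (9 + Y)*(2*Y) = 2*Y*(9 + Y))
d(p) = -392*p/1955 (d(p) = 4*(p/(-17) + p/115) = 4*(p*(-1/17) + p*(1/115)) = 4*(-p/17 + p/115) = 4*(-98*p/1955) = -392*p/1955)
1/(45028 + d(t(-9))) = 1/(45028 - 784*(-9)*(9 - 9)/1955) = 1/(45028 - 784*(-9)*0/1955) = 1/(45028 - 392/1955*0) = 1/(45028 + 0) = 1/45028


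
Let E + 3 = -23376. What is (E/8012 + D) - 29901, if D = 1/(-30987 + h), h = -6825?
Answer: -1132423038763/37868718 ≈ -29904.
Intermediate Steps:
E = -23379 (E = -3 - 23376 = -23379)
D = -1/37812 (D = 1/(-30987 - 6825) = 1/(-37812) = -1/37812 ≈ -2.6447e-5)
(E/8012 + D) - 29901 = (-23379/8012 - 1/37812) - 29901 = -110501845/37868718 - 29901 = -1132423038763/37868718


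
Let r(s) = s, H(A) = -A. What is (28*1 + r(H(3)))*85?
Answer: 2125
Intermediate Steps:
(28*1 + r(H(3)))*85 = (28*1 - 1*3)*85 = (28 - 3)*85 = 25*85 = 2125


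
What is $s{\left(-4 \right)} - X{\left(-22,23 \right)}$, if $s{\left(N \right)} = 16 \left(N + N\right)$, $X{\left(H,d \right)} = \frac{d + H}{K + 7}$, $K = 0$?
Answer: $- \frac{897}{7} \approx -128.14$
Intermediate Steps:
$X{\left(H,d \right)} = \frac{H}{7} + \frac{d}{7}$ ($X{\left(H,d \right)} = \frac{d + H}{0 + 7} = \frac{H + d}{7} = \left(H + d\right) \frac{1}{7} = \frac{H}{7} + \frac{d}{7}$)
$s{\left(N \right)} = 32 N$ ($s{\left(N \right)} = 16 \cdot 2 N = 32 N$)
$s{\left(-4 \right)} - X{\left(-22,23 \right)} = 32 \left(-4\right) - \left(\frac{1}{7} \left(-22\right) + \frac{1}{7} \cdot 23\right) = -128 - \left(- \frac{22}{7} + \frac{23}{7}\right) = -128 - \frac{1}{7} = - \frac{897}{7}$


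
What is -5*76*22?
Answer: -8360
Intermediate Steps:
-5*76*22 = -380*22 = -8360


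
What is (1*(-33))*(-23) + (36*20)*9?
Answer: 7239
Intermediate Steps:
(1*(-33))*(-23) + (36*20)*9 = -33*(-23) + 720*9 = 759 + 6480 = 7239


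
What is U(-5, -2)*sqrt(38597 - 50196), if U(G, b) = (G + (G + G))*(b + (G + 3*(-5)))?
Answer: 330*I*sqrt(11599) ≈ 35541.0*I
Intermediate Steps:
U(G, b) = 3*G*(-15 + G + b) (U(G, b) = (G + 2*G)*(b + (G - 15)) = (3*G)*(b + (-15 + G)) = (3*G)*(-15 + G + b) = 3*G*(-15 + G + b))
U(-5, -2)*sqrt(38597 - 50196) = (3*(-5)*(-15 - 5 - 2))*sqrt(38597 - 50196) = (3*(-5)*(-22))*sqrt(-11599) = 330*(I*sqrt(11599)) = 330*I*sqrt(11599)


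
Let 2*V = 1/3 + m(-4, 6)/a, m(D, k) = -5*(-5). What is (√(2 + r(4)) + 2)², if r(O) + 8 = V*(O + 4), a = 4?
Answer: (6 + √183)²/9 ≈ 42.370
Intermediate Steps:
m(D, k) = 25
V = 79/24 (V = (1/3 + 25/4)/2 = (1*(⅓) + 25*(¼))/2 = (⅓ + 25/4)/2 = (½)*(79/12) = 79/24 ≈ 3.2917)
r(O) = 31/6 + 79*O/24 (r(O) = -8 + 79*(O + 4)/24 = -8 + 79*(4 + O)/24 = -8 + (79/6 + 79*O/24) = 31/6 + 79*O/24)
(√(2 + r(4)) + 2)² = (√(2 + (31/6 + (79/24)*4)) + 2)² = (√(2 + (31/6 + 79/6)) + 2)² = (√(2 + 55/3) + 2)² = (√(61/3) + 2)² = (√183/3 + 2)² = (2 + √183/3)²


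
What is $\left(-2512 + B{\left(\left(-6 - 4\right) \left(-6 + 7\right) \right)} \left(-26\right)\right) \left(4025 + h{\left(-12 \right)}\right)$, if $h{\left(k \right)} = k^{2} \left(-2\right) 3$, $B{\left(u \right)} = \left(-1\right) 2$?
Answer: $-7776060$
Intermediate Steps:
$B{\left(u \right)} = -2$
$h{\left(k \right)} = - 6 k^{2}$ ($h{\left(k \right)} = - 2 k^{2} \cdot 3 = - 6 k^{2}$)
$\left(-2512 + B{\left(\left(-6 - 4\right) \left(-6 + 7\right) \right)} \left(-26\right)\right) \left(4025 + h{\left(-12 \right)}\right) = \left(-2512 - -52\right) \left(4025 - 6 \left(-12\right)^{2}\right) = \left(-2512 + 52\right) \left(4025 - 864\right) = - 2460 \left(4025 - 864\right) = \left(-2460\right) 3161 = -7776060$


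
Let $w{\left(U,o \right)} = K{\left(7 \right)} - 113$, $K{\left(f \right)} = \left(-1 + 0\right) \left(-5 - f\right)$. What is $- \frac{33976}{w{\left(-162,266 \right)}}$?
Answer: $\frac{33976}{101} \approx 336.4$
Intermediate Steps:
$K{\left(f \right)} = 5 + f$ ($K{\left(f \right)} = - (-5 - f) = 5 + f$)
$w{\left(U,o \right)} = -101$ ($w{\left(U,o \right)} = \left(5 + 7\right) - 113 = 12 - 113 = -101$)
$- \frac{33976}{w{\left(-162,266 \right)}} = - \frac{33976}{-101} = \left(-33976\right) \left(- \frac{1}{101}\right) = \frac{33976}{101}$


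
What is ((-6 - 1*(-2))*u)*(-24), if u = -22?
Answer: -2112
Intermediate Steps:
((-6 - 1*(-2))*u)*(-24) = ((-6 - 1*(-2))*(-22))*(-24) = ((-6 + 2)*(-22))*(-24) = -4*(-22)*(-24) = 88*(-24) = -2112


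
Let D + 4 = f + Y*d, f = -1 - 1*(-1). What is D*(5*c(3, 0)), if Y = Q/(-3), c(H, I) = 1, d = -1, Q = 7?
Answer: -25/3 ≈ -8.3333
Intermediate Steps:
f = 0 (f = -1 + 1 = 0)
Y = -7/3 (Y = 7/(-3) = 7*(-⅓) = -7/3 ≈ -2.3333)
D = -5/3 (D = -4 + (0 - 7/3*(-1)) = -4 + (0 + 7/3) = -4 + 7/3 = -5/3 ≈ -1.6667)
D*(5*c(3, 0)) = -25/3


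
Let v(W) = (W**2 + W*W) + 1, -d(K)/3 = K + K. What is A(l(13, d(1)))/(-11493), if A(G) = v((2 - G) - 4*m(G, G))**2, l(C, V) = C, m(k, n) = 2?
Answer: -58081/1277 ≈ -45.482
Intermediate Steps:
d(K) = -6*K (d(K) = -3*(K + K) = -6*K)
v(W) = 1 + 2*W**2 (v(W) = (W**2 + W**2) + 1 = 2*W**2 + 1 = 1 + 2*W**2)
A(G) = (1 + 2*(-6 - G)**2)**2 (A(G) = (1 + 2*((2 - G) - 4*2)**2)**2 = (1 + 2*((2 - G) - 8)**2)**2 = (1 + 2*(-6 - G)**2)**2)
A(l(13, d(1)))/(-11493) = (1 + 2*(6 + 13)**2)**2/(-11493) = (1 + 2*19**2)**2*(-1/11493) = (1 + 2*361)**2*(-1/11493) = (1 + 722)**2*(-1/11493) = 723**2*(-1/11493) = 522729*(-1/11493) = -58081/1277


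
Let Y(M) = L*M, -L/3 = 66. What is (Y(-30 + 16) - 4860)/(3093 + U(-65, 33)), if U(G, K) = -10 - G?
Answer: -522/787 ≈ -0.66328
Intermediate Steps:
L = -198 (L = -3*66 = -198)
Y(M) = -198*M
(Y(-30 + 16) - 4860)/(3093 + U(-65, 33)) = (-198*(-30 + 16) - 4860)/(3093 + (-10 - 1*(-65))) = (-198*(-14) - 4860)/(3093 + (-10 + 65)) = (2772 - 4860)/(3093 + 55) = -2088/3148 = -2088*1/3148 = -522/787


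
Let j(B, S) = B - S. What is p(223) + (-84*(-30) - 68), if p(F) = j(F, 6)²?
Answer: 49541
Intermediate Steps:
p(F) = (-6 + F)² (p(F) = (F - 1*6)² = (F - 6)² = (-6 + F)²)
p(223) + (-84*(-30) - 68) = (-6 + 223)² + (-84*(-30) - 68) = 217² + (2520 - 68) = 47089 + 2452 = 49541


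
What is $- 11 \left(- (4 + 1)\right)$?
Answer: $55$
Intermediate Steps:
$- 11 \left(- (4 + 1)\right) = - 11 \left(\left(-1\right) 5\right) = \left(-11\right) \left(-5\right) = 55$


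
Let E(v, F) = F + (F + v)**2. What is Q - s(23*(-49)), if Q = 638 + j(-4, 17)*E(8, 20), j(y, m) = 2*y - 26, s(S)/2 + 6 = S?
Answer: -24432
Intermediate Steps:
s(S) = -12 + 2*S
j(y, m) = -26 + 2*y
Q = -26698 (Q = 638 + (-26 + 2*(-4))*(20 + (20 + 8)**2) = 638 + (-26 - 8)*(20 + 28**2) = 638 - 34*(20 + 784) = 638 - 34*804 = 638 - 27336 = -26698)
Q - s(23*(-49)) = -26698 - (-12 + 2*(23*(-49))) = -26698 - (-12 + 2*(-1127)) = -26698 - (-12 - 2254) = -26698 - 1*(-2266) = -26698 + 2266 = -24432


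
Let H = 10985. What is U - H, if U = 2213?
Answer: -8772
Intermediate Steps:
U - H = 2213 - 1*10985 = 2213 - 10985 = -8772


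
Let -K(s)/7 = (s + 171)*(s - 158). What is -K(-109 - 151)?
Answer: 260414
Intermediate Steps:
K(s) = -7*(-158 + s)*(171 + s) (K(s) = -7*(s + 171)*(s - 158) = -7*(171 + s)*(-158 + s) = -7*(-158 + s)*(171 + s))
-K(-109 - 151) = -(189126 - 91*(-109 - 151) - 7*(-109 - 151)**2) = -(189126 - 91*(-260) - 7*(-260)**2) = -(189126 + 23660 - 7*67600) = -(189126 + 23660 - 473200) = -1*(-260414) = 260414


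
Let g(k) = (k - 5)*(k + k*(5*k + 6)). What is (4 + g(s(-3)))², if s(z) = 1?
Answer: 1936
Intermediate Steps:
g(k) = (-5 + k)*(k + k*(6 + 5*k))
(4 + g(s(-3)))² = (4 + 1*(-35 - 18*1 + 5*1²))² = (4 + 1*(-35 - 18 + 5*1))² = (4 + 1*(-35 - 18 + 5))² = (4 + 1*(-48))² = (4 - 48)² = (-44)² = 1936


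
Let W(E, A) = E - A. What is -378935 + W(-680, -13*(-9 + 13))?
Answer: -379563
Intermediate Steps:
-378935 + W(-680, -13*(-9 + 13)) = -378935 + (-680 - (-13)*(-9 + 13)) = -378935 + (-680 - (-13)*4) = -378935 + (-680 - 1*(-52)) = -378935 + (-680 + 52) = -378935 - 628 = -379563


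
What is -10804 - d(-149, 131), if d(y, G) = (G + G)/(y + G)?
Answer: -97105/9 ≈ -10789.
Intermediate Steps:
d(y, G) = 2*G/(G + y) (d(y, G) = (2*G)/(G + y) = 2*G/(G + y))
-10804 - d(-149, 131) = -10804 - 2*131/(131 - 149) = -10804 - 2*131/(-18) = -10804 - 2*131*(-1)/18 = -10804 - 1*(-131/9) = -10804 + 131/9 = -97105/9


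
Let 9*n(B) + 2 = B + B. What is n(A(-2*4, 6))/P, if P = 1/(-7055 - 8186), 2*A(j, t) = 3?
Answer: -15241/9 ≈ -1693.4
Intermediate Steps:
A(j, t) = 3/2 (A(j, t) = (1/2)*3 = 3/2)
n(B) = -2/9 + 2*B/9 (n(B) = -2/9 + (B + B)/9 = -2/9 + (2*B)/9 = -2/9 + 2*B/9)
P = -1/15241 (P = 1/(-15241) = -1/15241 ≈ -6.5612e-5)
n(A(-2*4, 6))/P = (-2/9 + (2/9)*(3/2))/(-1/15241) = (-2/9 + 1/3)*(-15241) = (1/9)*(-15241) = -15241/9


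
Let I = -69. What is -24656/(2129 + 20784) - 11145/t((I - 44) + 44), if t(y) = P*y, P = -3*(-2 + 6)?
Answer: -91926851/6323988 ≈ -14.536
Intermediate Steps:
P = -12 (P = -3*4 = -12)
t(y) = -12*y
-24656/(2129 + 20784) - 11145/t((I - 44) + 44) = -24656/(2129 + 20784) - 11145*(-1/(12*((-69 - 44) + 44))) = -24656/22913 - 11145*(-1/(12*(-113 + 44))) = -24656*1/22913 - 11145/((-12*(-69))) = -24656/22913 - 11145/828 = -24656/22913 - 11145*1/828 = -24656/22913 - 3715/276 = -91926851/6323988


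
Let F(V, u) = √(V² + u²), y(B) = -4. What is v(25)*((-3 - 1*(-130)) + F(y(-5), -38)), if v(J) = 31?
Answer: 3937 + 62*√365 ≈ 5121.5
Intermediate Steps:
v(25)*((-3 - 1*(-130)) + F(y(-5), -38)) = 31*((-3 - 1*(-130)) + √((-4)² + (-38)²)) = 31*((-3 + 130) + √(16 + 1444)) = 31*(127 + √1460) = 31*(127 + 2*√365) = 3937 + 62*√365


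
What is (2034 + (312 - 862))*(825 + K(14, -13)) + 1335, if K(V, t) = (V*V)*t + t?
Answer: -2574889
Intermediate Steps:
K(V, t) = t + t*V² (K(V, t) = V²*t + t = t*V² + t = t + t*V²)
(2034 + (312 - 862))*(825 + K(14, -13)) + 1335 = (2034 + (312 - 862))*(825 - 13*(1 + 14²)) + 1335 = (2034 - 550)*(825 - 13*(1 + 196)) + 1335 = 1484*(825 - 13*197) + 1335 = 1484*(825 - 2561) + 1335 = 1484*(-1736) + 1335 = -2576224 + 1335 = -2574889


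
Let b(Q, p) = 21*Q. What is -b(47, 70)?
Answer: -987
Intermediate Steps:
-b(47, 70) = -21*47 = -1*987 = -987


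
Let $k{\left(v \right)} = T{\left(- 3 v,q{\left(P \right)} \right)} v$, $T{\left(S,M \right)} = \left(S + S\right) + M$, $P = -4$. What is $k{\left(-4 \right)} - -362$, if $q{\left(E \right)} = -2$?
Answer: $274$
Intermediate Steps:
$T{\left(S,M \right)} = M + 2 S$ ($T{\left(S,M \right)} = 2 S + M = M + 2 S$)
$k{\left(v \right)} = v \left(-2 - 6 v\right)$ ($k{\left(v \right)} = \left(-2 + 2 \left(- 3 v\right)\right) v = \left(-2 - 6 v\right) v = v \left(-2 - 6 v\right)$)
$k{\left(-4 \right)} - -362 = 2 \left(-4\right) \left(-1 - -12\right) - -362 = 2 \left(-4\right) \left(-1 + 12\right) + 362 = 2 \left(-4\right) 11 + 362 = -88 + 362 = 274$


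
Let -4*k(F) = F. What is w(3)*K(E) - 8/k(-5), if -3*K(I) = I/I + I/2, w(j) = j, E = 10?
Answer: -62/5 ≈ -12.400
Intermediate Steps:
k(F) = -F/4
K(I) = -⅓ - I/6 (K(I) = -(I/I + I/2)/3 = -(1 + I*(½))/3 = -(1 + I/2)/3 = -⅓ - I/6)
w(3)*K(E) - 8/k(-5) = 3*(-⅓ - ⅙*10) - 8/((-¼*(-5))) = 3*(-⅓ - 5/3) - 8/5/4 = 3*(-2) - 8*⅘ = -6 - 32/5 = -62/5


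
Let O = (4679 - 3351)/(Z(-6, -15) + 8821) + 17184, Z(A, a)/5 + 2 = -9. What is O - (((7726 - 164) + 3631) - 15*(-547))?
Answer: -9703298/4383 ≈ -2213.8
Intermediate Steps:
Z(A, a) = -55 (Z(A, a) = -10 + 5*(-9) = -10 - 45 = -55)
O = 75318136/4383 (O = (4679 - 3351)/(-55 + 8821) + 17184 = 1328/8766 + 17184 = 1328*(1/8766) + 17184 = 664/4383 + 17184 = 75318136/4383 ≈ 17184.)
O - (((7726 - 164) + 3631) - 15*(-547)) = 75318136/4383 - (((7726 - 164) + 3631) - 15*(-547)) = 75318136/4383 - ((7562 + 3631) + 8205) = 75318136/4383 - (11193 + 8205) = 75318136/4383 - 1*19398 = 75318136/4383 - 19398 = -9703298/4383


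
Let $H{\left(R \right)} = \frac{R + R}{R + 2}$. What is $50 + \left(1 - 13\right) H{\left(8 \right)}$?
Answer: $\frac{154}{5} \approx 30.8$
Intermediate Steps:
$H{\left(R \right)} = \frac{2 R}{2 + R}$
$50 + \left(1 - 13\right) H{\left(8 \right)} = 50 + \left(1 - 13\right) 2 \cdot 8 \frac{1}{2 + 8} = 50 + \left(1 - 13\right) 2 \cdot 8 \cdot \frac{1}{10} = 50 - 12 \cdot 2 \cdot 8 \cdot \frac{1}{10} = 50 - \frac{96}{5} = \frac{154}{5}$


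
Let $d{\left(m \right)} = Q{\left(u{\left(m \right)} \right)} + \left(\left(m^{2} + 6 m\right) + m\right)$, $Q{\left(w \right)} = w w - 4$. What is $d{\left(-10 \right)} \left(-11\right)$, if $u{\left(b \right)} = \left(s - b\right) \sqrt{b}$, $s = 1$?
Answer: $13024$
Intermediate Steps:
$u{\left(b \right)} = \sqrt{b} \left(1 - b\right)$ ($u{\left(b \right)} = \left(1 - b\right) \sqrt{b} = \sqrt{b} \left(1 - b\right)$)
$Q{\left(w \right)} = -4 + w^{2}$ ($Q{\left(w \right)} = w^{2} - 4 = -4 + w^{2}$)
$d{\left(m \right)} = -4 + m^{2} + 7 m + m \left(1 - m\right)^{2}$ ($d{\left(m \right)} = \left(-4 + \left(\sqrt{m} \left(1 - m\right)\right)^{2}\right) + \left(\left(m^{2} + 6 m\right) + m\right) = \left(-4 + m \left(1 - m\right)^{2}\right) + \left(m^{2} + 7 m\right) = -4 + m^{2} + 7 m + m \left(1 - m\right)^{2}$)
$d{\left(-10 \right)} \left(-11\right) = \left(-4 + \left(-10\right)^{3} - \left(-10\right)^{2} + 8 \left(-10\right)\right) \left(-11\right) = \left(-4 - 1000 - 100 - 80\right) \left(-11\right) = \left(-1184\right) \left(-11\right) = 13024$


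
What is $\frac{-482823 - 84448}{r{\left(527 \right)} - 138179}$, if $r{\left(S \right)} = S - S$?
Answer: $\frac{567271}{138179} \approx 4.1053$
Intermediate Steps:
$r{\left(S \right)} = 0$
$\frac{-482823 - 84448}{r{\left(527 \right)} - 138179} = \frac{-482823 - 84448}{0 - 138179} = - \frac{567271}{0 - 138179} = - \frac{567271}{-138179} = \left(-567271\right) \left(- \frac{1}{138179}\right) = \frac{567271}{138179}$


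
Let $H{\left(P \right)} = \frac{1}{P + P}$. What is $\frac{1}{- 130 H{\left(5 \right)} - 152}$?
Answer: $- \frac{1}{165} \approx -0.0060606$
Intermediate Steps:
$H{\left(P \right)} = \frac{1}{2 P}$
$\frac{1}{- 130 H{\left(5 \right)} - 152} = \frac{1}{- 130 \frac{1}{2 \cdot 5} - 152} = \frac{1}{- 130 \cdot \frac{1}{2} \cdot \frac{1}{5} - 152} = \frac{1}{\left(-130\right) \frac{1}{10} - 152} = \frac{1}{-13 - 152} = \frac{1}{-165} = - \frac{1}{165}$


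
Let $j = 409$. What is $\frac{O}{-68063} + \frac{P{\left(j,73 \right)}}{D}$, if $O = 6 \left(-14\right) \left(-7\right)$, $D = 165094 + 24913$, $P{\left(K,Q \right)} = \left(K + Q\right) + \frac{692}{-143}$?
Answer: $- \frac{11332337846}{1849339841063} \approx -0.0061278$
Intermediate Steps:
$P{\left(K,Q \right)} = - \frac{692}{143} + K + Q$ ($P{\left(K,Q \right)} = \left(K + Q\right) + 692 \left(- \frac{1}{143}\right) = \left(K + Q\right) - \frac{692}{143} = - \frac{692}{143} + K + Q$)
$D = 190007$
$O = 588$ ($O = \left(-84\right) \left(-7\right) = 588$)
$\frac{O}{-68063} + \frac{P{\left(j,73 \right)}}{D} = \frac{588}{-68063} + \frac{- \frac{692}{143} + 409 + 73}{190007} = 588 \left(- \frac{1}{68063}\right) + \frac{68234}{143} \cdot \frac{1}{190007} = - \frac{588}{68063} + \frac{68234}{27171001} = - \frac{11332337846}{1849339841063}$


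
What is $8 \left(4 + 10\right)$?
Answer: $112$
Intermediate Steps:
$8 \left(4 + 10\right) = 8 \cdot 14 = 112$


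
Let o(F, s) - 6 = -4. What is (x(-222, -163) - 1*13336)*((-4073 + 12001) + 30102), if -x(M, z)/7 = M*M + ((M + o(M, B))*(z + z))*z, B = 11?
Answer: 3098463673880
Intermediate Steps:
o(F, s) = 2 (o(F, s) = 6 - 4 = 2)
x(M, z) = -7*M² - 14*z²*(2 + M) (x(M, z) = -7*(M*M + ((M + 2)*(z + z))*z) = -7*(M² + ((2 + M)*(2*z))*z) = -7*(M² + (2*z*(2 + M))*z) = -7*(M² + 2*z²*(2 + M)) = -7*M² - 14*z²*(2 + M))
(x(-222, -163) - 1*13336)*((-4073 + 12001) + 30102) = ((-28*(-163)² - 7*(-222)² - 14*(-222)*(-163)²) - 1*13336)*((-4073 + 12001) + 30102) = ((-28*26569 - 7*49284 - 14*(-222)*26569) - 13336)*(7928 + 30102) = ((-743932 - 344988 + 82576452) - 13336)*38030 = (81487532 - 13336)*38030 = 81474196*38030 = 3098463673880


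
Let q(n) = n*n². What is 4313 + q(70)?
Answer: 347313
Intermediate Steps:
q(n) = n³
4313 + q(70) = 4313 + 70³ = 4313 + 343000 = 347313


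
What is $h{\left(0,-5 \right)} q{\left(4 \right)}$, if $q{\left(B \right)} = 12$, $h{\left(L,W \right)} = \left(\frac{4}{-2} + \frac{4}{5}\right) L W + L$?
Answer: $0$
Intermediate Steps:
$h{\left(L,W \right)} = L - \frac{6 L W}{5}$ ($h{\left(L,W \right)} = \left(4 \left(- \frac{1}{2}\right) + 4 \cdot \frac{1}{5}\right) L W + L = \left(-2 + \frac{4}{5}\right) L W + L = - \frac{6 L}{5} W + L = - \frac{6 L W}{5} + L = L - \frac{6 L W}{5}$)
$h{\left(0,-5 \right)} q{\left(4 \right)} = \frac{1}{5} \cdot 0 \left(5 - -30\right) 12 = \frac{1}{5} \cdot 0 \left(5 + 30\right) 12 = \frac{1}{5} \cdot 0 \cdot 35 \cdot 12 = 0 \cdot 12 = 0$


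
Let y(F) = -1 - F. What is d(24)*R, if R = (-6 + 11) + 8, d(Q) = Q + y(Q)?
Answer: -13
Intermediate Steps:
d(Q) = -1 (d(Q) = Q + (-1 - Q) = -1)
R = 13 (R = 5 + 8 = 13)
d(24)*R = -1*13 = -13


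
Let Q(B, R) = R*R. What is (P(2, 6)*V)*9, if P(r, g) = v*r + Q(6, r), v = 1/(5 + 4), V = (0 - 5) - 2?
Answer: -266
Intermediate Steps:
Q(B, R) = R**2
V = -7 (V = -5 - 2 = -7)
v = 1/9 ≈ 0.11111
P(r, g) = r**2 + r/9 (P(r, g) = r/9 + r**2 = r**2 + r/9)
(P(2, 6)*V)*9 = ((2*(1/9 + 2))*(-7))*9 = ((2*(19/9))*(-7))*9 = ((38/9)*(-7))*9 = -266/9*9 = -266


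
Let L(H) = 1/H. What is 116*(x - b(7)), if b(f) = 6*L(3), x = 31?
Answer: 3364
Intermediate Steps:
b(f) = 2 (b(f) = 6/3 = 6*(⅓) = 2)
116*(x - b(7)) = 116*(31 - 1*2) = 116*(31 - 2) = 116*29 = 3364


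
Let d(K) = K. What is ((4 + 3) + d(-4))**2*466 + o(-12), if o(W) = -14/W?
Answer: 25171/6 ≈ 4195.2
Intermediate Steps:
((4 + 3) + d(-4))**2*466 + o(-12) = ((4 + 3) - 4)**2*466 - 14/(-12) = (7 - 4)**2*466 - 14*(-1/12) = 3**2*466 + 7/6 = 9*466 + 7/6 = 4194 + 7/6 = 25171/6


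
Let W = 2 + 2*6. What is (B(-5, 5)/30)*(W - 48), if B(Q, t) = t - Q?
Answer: -34/3 ≈ -11.333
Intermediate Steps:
W = 14 (W = 2 + 12 = 14)
(B(-5, 5)/30)*(W - 48) = ((5 - 1*(-5))/30)*(14 - 48) = ((5 + 5)*(1/30))*(-34) = (10*(1/30))*(-34) = (⅓)*(-34) = -34/3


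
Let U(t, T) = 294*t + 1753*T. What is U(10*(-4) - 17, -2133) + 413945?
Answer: -3341962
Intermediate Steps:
U(10*(-4) - 17, -2133) + 413945 = (294*(10*(-4) - 17) + 1753*(-2133)) + 413945 = (294*(-40 - 17) - 3739149) + 413945 = (294*(-57) - 3739149) + 413945 = (-16758 - 3739149) + 413945 = -3755907 + 413945 = -3341962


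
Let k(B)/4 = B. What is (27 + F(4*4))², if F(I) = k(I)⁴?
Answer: 281475882681049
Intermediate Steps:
k(B) = 4*B
F(I) = 256*I⁴ (F(I) = (4*I)⁴ = 256*I⁴)
(27 + F(4*4))² = (27 + 256*(4*4)⁴)² = (27 + 256*16⁴)² = (27 + 256*65536)² = (27 + 16777216)² = 16777243² = 281475882681049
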